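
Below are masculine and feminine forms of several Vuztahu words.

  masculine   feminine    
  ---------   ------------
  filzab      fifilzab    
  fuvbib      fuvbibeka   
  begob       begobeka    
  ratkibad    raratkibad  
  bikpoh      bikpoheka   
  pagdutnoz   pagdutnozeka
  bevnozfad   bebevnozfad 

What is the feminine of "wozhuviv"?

"wozhuviv" has last vowel 'i'. The one such stem in the data (fuvbib → fuvbibeka) adds -eka, so the same rule applies.
The other pattern: stems whose last vowel is 'a' repeat the first consonant+vowel as a prefix.
So wozhuviv → wozhuviveka.

wozhuviveka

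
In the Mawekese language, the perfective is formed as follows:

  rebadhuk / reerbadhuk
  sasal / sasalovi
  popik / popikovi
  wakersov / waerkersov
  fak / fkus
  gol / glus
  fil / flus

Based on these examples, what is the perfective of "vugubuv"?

vuergubuv

fak and popik both end in -k yet inflect differently (fkus, popikovi), so the final letter is not what conditions the rule; the number of vowels is.
"vugubuv" has 3 vowels. The stems with 3 vowels (wakersov → waerkersov, rebadhuk → reerbadhuk) insert -er- after the first vowel.
So vugubuv → vuergubuv.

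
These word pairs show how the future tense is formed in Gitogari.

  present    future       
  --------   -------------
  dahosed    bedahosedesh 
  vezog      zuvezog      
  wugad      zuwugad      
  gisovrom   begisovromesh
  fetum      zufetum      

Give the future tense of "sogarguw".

besogarguwesh

gisovrom and fetum both end in -m yet inflect differently (begisovromesh, zufetum), so the final letter is not what conditions the rule; the number of vowels is.
"sogarguw" has 3 vowels. The stems with 3 vowels (gisovrom → begisovromesh, dahosed → bedahosedesh) add be- … -esh around the stem.
So sogarguw → besogarguwesh.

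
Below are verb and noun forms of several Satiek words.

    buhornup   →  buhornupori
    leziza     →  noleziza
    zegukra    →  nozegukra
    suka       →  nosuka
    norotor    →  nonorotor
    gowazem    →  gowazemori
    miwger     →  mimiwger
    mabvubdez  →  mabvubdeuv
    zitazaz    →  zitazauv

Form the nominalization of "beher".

bebeher

miwger and mabvubdez both have last vowel 'e' yet inflect differently (mimiwger, mabvubdeuv), so the last vowel is not what conditions the rule; the final letter is.
"beher" ends in -r. The stems ending in -r (miwger → mimiwger, norotor → nonorotor) repeat the first consonant+vowel as a prefix.
So beher → bebeher.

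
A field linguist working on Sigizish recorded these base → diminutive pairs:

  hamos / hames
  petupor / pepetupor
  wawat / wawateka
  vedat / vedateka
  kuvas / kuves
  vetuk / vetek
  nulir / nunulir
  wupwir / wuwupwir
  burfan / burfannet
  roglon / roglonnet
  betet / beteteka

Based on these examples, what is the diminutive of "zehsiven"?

hamos and petupor both have last vowel 'o' yet inflect differently (hames, pepetupor), so the last vowel is not what conditions the rule; the final letter is.
"zehsiven" ends in -n. The stems ending in -n (burfan → burfannet, roglon → roglonnet) double the final consonant and add -et.
The other patterns: stems ending in -k or -s change the last vowel to 'e'; stems ending in -r repeat the first consonant+vowel as a prefix; stems ending in -t add -eka.
So zehsiven → zehsivennet.

zehsivennet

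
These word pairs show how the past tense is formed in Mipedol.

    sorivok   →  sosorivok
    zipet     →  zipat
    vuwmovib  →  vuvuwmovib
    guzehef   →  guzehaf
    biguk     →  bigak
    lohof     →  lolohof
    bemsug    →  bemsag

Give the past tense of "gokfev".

guzehef and lohof both end in -f yet inflect differently (guzehaf, lolohof), so the final letter is not what conditions the rule; the last vowel is.
"gokfev" has last vowel 'e'. The stems whose last vowel is 'e' (zipet → zipat, guzehef → guzehaf) change the last vowel to 'a'.
The other pattern: stems whose last vowel is 'i' or 'o' repeat the first consonant+vowel as a prefix.
So gokfev → gokfav.

gokfav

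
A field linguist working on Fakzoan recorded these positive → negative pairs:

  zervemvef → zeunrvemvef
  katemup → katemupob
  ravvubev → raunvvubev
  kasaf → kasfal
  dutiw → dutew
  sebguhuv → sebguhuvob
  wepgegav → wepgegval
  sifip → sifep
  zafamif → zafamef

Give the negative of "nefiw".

sebguhuv and wepgegav both end in -v yet inflect differently (sebguhuvob, wepgegval), so the final letter is not what conditions the rule; the last vowel is.
"nefiw" has last vowel 'i'. The stems whose last vowel is 'i' (zafamif → zafamef, sifip → sifep, dutiw → dutew) change the last vowel to 'e'.
So nefiw → nefew.

nefew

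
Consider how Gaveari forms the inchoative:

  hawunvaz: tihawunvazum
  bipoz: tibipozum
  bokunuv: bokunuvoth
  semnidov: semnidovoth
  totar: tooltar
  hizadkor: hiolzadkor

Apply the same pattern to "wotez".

tiwotezum

"wotez" ends in -z. The stems ending in -z (hawunvaz → tihawunvazum, bipoz → tibipozum) add ti- … -um around the stem.
The other patterns: stems ending in -v add -oth; stems ending in -r insert -ol- after the first vowel.
So wotez → tiwotezum.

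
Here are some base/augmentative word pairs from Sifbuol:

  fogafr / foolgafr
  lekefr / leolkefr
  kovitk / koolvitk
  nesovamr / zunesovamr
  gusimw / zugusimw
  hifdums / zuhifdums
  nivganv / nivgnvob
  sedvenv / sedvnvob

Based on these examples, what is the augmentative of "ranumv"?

zuranumv

"ranumv" has second-to-last letter 'm'. The stems whose second-to-last letter is 'm' (nesovamr → zunesovamr, gusimw → zugusimw, hifdums → zuhifdums) add the prefix zu-.
So ranumv → zuranumv.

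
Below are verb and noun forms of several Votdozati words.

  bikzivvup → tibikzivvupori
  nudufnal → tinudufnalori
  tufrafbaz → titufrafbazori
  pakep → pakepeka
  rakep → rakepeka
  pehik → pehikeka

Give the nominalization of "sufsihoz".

tisufsihozori

pakep and bikzivvup both end in -p yet inflect differently (pakepeka, tibikzivvupori), so the final letter is not what conditions the rule; the number of vowels is.
"sufsihoz" has 3 vowels. The stems with 3 vowels (nudufnal → tinudufnalori, bikzivvup → tibikzivvupori, tufrafbaz → titufrafbazori) add ti- … -ori around the stem.
So sufsihoz → tisufsihozori.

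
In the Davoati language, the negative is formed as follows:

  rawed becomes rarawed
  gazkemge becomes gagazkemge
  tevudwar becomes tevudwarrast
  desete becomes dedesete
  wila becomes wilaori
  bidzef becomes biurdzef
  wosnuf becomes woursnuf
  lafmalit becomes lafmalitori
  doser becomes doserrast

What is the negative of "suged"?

"suged" ends in -d. The one such stem in the data (rawed → rarawed) repeats the first consonant+vowel as a prefix (as do desete, gazkemge), so the same rule applies.
The other patterns: stems ending in -a or -t add -ori; stems ending in -r double the final consonant and add -ast; stems ending in -f insert -ur- after the first vowel.
So suged → susuged.

susuged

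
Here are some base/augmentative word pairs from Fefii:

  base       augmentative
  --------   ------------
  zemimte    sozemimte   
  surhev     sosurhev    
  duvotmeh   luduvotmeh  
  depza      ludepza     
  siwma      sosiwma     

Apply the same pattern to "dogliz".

ludogliz

depza and siwma both end in -a yet inflect differently (ludepza, sosiwma), so the final letter is not what conditions the rule; the first letter is.
"dogliz" begins with d-. The stems beginning with d- (duvotmeh → luduvotmeh, depza → ludepza) add the prefix lu-.
The other pattern: stems beginning with s- or z- add the prefix so-.
So dogliz → ludogliz.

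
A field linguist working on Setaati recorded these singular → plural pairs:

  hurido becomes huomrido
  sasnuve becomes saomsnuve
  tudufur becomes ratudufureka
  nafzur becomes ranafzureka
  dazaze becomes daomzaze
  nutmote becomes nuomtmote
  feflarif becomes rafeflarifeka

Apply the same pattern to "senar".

rasenareka

"senar" ends in a consonant. The stems ending in a consonant (nafzur → ranafzureka, tudufur → ratudufureka, feflarif → rafeflarifeka) add ra- … -eka around the stem.
The other pattern: stems ending in a vowel insert -om- after the first vowel.
So senar → rasenareka.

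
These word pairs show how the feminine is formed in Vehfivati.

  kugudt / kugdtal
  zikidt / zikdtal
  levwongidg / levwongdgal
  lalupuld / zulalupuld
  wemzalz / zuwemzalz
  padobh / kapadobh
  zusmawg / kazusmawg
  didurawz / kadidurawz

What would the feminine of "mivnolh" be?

zumivnolh

levwongidg and zusmawg both end in -g yet inflect differently (levwongdgal, kazusmawg), so the final letter is not what conditions the rule; the second-to-last letter is.
"mivnolh" has second-to-last letter 'l'. The stems whose second-to-last letter is 'l' (lalupuld → zulalupuld, wemzalz → zuwemzalz) add the prefix zu-.
So mivnolh → zumivnolh.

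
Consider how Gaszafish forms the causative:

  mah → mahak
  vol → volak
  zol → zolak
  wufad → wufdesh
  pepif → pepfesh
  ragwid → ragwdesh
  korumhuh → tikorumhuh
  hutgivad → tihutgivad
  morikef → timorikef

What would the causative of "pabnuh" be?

pabnhesh

mah and korumhuh both end in -h yet inflect differently (mahak, tikorumhuh), so the final letter is not what conditions the rule; the number of vowels is.
"pabnuh" has 2 vowels. The stems with 2 vowels (wufad → wufdesh, pepif → pepfesh, ragwid → ragwdesh) delete the last vowel and add -esh.
So pabnuh → pabnhesh.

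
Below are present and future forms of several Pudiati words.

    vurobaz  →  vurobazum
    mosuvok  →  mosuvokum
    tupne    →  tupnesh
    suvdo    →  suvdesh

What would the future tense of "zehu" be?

zehesh

"zehu" ends in a vowel. The stems ending in a vowel (tupne → tupnesh, suvdo → suvdesh) drop the final letter and add -esh.
So zehu → zehesh.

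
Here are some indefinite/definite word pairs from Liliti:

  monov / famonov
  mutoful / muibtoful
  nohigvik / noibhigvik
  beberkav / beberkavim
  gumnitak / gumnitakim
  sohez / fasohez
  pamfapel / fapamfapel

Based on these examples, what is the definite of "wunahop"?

fawunahop

"wunahop" has last vowel 'o'. The one such stem in the data (monov → famonov) adds the prefix fa-, so the same rule applies.
The other patterns: stems whose last vowel is 'a' add -im; stems whose last vowel is 'i' or 'u' insert -ib- after the first vowel.
So wunahop → fawunahop.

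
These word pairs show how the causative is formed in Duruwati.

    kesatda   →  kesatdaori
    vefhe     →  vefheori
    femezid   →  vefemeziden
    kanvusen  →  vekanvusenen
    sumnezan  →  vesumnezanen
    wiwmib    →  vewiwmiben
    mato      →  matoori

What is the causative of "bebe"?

bebeori

kanvusen and vefhe both have last vowel 'e' yet inflect differently (vekanvusenen, vefheori), so the last vowel is not what conditions the rule; whether the stem ends in a vowel or a consonant is.
"bebe" ends in a vowel. The stems ending in a vowel (mato → matoori, vefhe → vefheori, kesatda → kesatdaori) add -ori.
The other pattern: stems ending in a consonant add ve- … -en around the stem.
So bebe → bebeori.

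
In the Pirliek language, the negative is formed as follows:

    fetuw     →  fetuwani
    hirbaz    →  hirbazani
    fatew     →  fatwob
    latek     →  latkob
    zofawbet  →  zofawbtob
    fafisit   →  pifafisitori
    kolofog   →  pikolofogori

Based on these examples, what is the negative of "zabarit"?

pizabaritori

fetuw and fatew both end in -w yet inflect differently (fetuwani, fatwob), so the final letter is not what conditions the rule; the last vowel is.
"zabarit" has last vowel 'i'. The one such stem in the data (fafisit → pifafisitori) adds pi- … -ori around the stem, so the same rule applies.
So zabarit → pizabaritori.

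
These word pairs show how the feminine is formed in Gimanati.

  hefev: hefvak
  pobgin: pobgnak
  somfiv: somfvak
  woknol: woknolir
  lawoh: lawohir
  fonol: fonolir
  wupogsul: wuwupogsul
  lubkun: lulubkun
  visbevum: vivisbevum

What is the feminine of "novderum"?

nonovderum

woknol and wupogsul both end in -l yet inflect differently (woknolir, wuwupogsul), so the final letter is not what conditions the rule; the last vowel is.
"novderum" has last vowel 'u'. The stems whose last vowel is 'u' (wupogsul → wuwupogsul, lubkun → lulubkun, visbevum → vivisbevum) repeat the first consonant+vowel as a prefix.
The other patterns: stems whose last vowel is 'e' or 'i' delete the last vowel and add -ak; stems whose last vowel is 'o' add -ir.
So novderum → nonovderum.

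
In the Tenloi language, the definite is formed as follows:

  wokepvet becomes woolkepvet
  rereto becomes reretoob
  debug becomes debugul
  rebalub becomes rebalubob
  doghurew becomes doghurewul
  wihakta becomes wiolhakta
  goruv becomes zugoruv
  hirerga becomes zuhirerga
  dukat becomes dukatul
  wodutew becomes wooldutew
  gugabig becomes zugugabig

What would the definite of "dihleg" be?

dihlegul

"dihleg" begins with d-. The stems beginning with d- (debug → debugul, dukat → dukatul, doghurew → doghurewul) add -ul.
So dihleg → dihlegul.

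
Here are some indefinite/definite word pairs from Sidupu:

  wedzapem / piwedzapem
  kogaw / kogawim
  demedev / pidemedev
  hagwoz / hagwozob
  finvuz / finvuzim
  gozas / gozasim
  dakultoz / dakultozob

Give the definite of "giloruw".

giloruwim

"giloruw" has last vowel 'u'. The one such stem in the data (finvuz → finvuzim) adds -im, so the same rule applies.
The other patterns: stems whose last vowel is 'o' add -ob; stems whose last vowel is 'e' add the prefix pi-.
So giloruw → giloruwim.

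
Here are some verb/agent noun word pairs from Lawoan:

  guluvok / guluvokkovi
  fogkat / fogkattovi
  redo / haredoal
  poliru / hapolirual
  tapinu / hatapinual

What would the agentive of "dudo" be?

hadudoal

guluvok and redo both have last vowel 'o' yet inflect differently (guluvokkovi, haredoal), so the last vowel is not what conditions the rule; whether the stem ends in a vowel or a consonant is.
"dudo" ends in a vowel. The stems ending in a vowel (redo → haredoal, poliru → hapolirual, tapinu → hatapinual) add ha- … -al around the stem.
The other pattern: stems ending in a consonant double the final consonant and add -ovi.
So dudo → hadudoal.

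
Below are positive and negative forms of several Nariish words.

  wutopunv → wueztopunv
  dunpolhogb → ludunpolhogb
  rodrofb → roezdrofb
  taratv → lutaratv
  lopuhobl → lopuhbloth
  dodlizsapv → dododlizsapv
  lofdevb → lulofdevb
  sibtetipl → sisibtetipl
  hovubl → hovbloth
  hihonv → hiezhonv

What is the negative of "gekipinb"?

geezkipinb

wutopunv and dodlizsapv both end in -v yet inflect differently (wueztopunv, dododlizsapv), so the final letter is not what conditions the rule; the second-to-last letter is.
"gekipinb" has second-to-last letter 'n'. The stems whose second-to-last letter is 'n' (wutopunv → wueztopunv, hihonv → hiezhonv) insert -ez- after the first vowel.
The other patterns: stems whose second-to-last letter is 'b' delete the last vowel and add -oth; stems whose second-to-last letter is 'p' repeat the first consonant+vowel as a prefix; stems whose second-to-last letter is 'g', 't' or 'v' add the prefix lu-.
So gekipinb → geezkipinb.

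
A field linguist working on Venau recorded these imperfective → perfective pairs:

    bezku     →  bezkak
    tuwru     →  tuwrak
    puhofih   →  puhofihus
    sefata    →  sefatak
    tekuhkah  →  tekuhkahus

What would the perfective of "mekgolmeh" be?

"mekgolmeh" ends in a consonant. The stems ending in a consonant (puhofih → puhofihus, tekuhkah → tekuhkahus) add -us.
So mekgolmeh → mekgolmehus.

mekgolmehus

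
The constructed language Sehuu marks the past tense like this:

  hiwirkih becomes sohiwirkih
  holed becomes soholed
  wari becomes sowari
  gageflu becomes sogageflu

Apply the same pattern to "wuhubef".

Every pair shown (hiwirkih → sohiwirkih, holed → soholed, wari → sowari, …) follows the same rule: add the prefix so-.
So wuhubef → sowuhubef.

sowuhubef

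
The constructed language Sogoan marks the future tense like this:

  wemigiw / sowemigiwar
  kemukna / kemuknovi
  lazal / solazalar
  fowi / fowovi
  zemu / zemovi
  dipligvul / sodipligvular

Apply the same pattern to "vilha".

vilhovi

dipligvul and zemu both have last vowel 'u' yet inflect differently (sodipligvular, zemovi), so the last vowel is not what conditions the rule; whether the stem ends in a vowel or a consonant is.
"vilha" ends in a vowel. The stems ending in a vowel (zemu → zemovi, kemukna → kemuknovi, fowi → fowovi) drop the final letter and add -ovi.
The other pattern: stems ending in a consonant add so- … -ar around the stem.
So vilha → vilhovi.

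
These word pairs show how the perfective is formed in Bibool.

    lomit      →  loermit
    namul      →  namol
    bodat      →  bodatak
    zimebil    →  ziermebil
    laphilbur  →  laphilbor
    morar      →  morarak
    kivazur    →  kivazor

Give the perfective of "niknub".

zimebil and namul both end in -l yet inflect differently (ziermebil, namol), so the final letter is not what conditions the rule; the last vowel is.
"niknub" has last vowel 'u'. The stems whose last vowel is 'u' (laphilbur → laphilbor, kivazur → kivazor, namul → namol) change the last vowel to 'o'.
So niknub → niknob.

niknob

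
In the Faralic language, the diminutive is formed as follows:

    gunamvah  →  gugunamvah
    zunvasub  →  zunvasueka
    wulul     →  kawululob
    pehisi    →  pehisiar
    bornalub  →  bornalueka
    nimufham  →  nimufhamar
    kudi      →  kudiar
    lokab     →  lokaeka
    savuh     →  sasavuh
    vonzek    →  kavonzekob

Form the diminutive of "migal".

savuh and wulul both have last vowel 'u' yet inflect differently (sasavuh, kawululob), so the last vowel is not what conditions the rule; the final letter is.
"migal" ends in -l. The one such stem in the data (wulul → kawululob) adds ka- … -ob around the stem, so the same rule applies.
So migal → kamigalob.

kamigalob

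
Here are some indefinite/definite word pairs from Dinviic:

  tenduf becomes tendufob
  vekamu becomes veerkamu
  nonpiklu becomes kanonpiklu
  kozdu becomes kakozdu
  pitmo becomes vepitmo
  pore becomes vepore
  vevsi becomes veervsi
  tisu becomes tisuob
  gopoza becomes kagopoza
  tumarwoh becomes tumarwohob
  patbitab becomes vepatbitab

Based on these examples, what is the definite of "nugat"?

vekamu and tisu both end in -u yet inflect differently (veerkamu, tisuob), so the final letter is not what conditions the rule; the first letter is.
"nugat" begins with n-. The one such stem in the data (nonpiklu → kanonpiklu) adds the prefix ka-, so the same rule applies.
So nugat → kanugat.

kanugat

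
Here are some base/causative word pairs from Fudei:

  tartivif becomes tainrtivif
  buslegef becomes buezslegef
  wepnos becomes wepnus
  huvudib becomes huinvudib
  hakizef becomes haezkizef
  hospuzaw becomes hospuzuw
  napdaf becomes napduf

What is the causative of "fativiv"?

faintiviv

napdaf and tartivif both end in -f yet inflect differently (napduf, tainrtivif), so the final letter is not what conditions the rule; the last vowel is.
"fativiv" has last vowel 'i'. The stems whose last vowel is 'i' (huvudib → huinvudib, tartivif → tainrtivif) insert -in- after the first vowel.
The other patterns: stems whose last vowel is 'a' or 'o' change the last vowel to 'u'; stems whose last vowel is 'e' insert -ez- after the first vowel.
So fativiv → faintiviv.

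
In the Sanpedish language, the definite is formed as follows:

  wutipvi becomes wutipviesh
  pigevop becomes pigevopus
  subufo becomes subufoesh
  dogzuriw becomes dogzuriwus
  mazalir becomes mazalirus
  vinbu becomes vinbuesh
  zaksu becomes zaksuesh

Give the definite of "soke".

sokeesh

wutipvi and dogzuriw both have last vowel 'i' yet inflect differently (wutipviesh, dogzuriwus), so the last vowel is not what conditions the rule; whether the stem ends in a vowel or a consonant is.
"soke" ends in a vowel. The stems ending in a vowel (wutipvi → wutipviesh, zaksu → zaksuesh, vinbu → vinbuesh) add -esh.
The other pattern: stems ending in a consonant add -us.
So soke → sokeesh.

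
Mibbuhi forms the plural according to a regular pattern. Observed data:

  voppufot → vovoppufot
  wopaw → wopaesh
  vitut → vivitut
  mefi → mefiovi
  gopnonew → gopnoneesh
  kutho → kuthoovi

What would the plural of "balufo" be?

"balufo" ends in -o. The one such stem in the data (kutho → kuthoovi) adds -ovi, so the same rule applies.
The other patterns: stems ending in -t repeat the first consonant+vowel as a prefix; stems ending in -w drop the final letter and add -esh.
So balufo → balufoovi.

balufoovi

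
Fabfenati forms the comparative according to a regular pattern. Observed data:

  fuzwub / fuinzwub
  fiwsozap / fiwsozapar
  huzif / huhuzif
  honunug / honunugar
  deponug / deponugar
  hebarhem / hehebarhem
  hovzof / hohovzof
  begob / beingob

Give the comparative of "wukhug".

begob and hovzof both have last vowel 'o' yet inflect differently (beingob, hohovzof), so the last vowel is not what conditions the rule; the final letter is.
"wukhug" ends in -g. The stems ending in -g (honunug → honunugar, deponug → deponugar) add -ar.
The other patterns: stems ending in -b insert -in- after the first vowel; stems ending in -f or -m repeat the first consonant+vowel as a prefix.
So wukhug → wukhugar.

wukhugar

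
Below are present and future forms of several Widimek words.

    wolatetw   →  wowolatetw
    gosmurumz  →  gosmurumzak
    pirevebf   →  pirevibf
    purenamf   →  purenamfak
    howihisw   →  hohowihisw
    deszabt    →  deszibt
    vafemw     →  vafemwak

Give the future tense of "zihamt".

zihamtak

"zihamt" has second-to-last letter 'm'. The stems whose second-to-last letter is 'm' (purenamf → purenamfak, vafemw → vafemwak, gosmurumz → gosmurumzak) add -ak.
The other patterns: stems whose second-to-last letter is 'b' change the last vowel to 'i'; stems whose second-to-last letter is 's' or 't' repeat the first consonant+vowel as a prefix.
So zihamt → zihamtak.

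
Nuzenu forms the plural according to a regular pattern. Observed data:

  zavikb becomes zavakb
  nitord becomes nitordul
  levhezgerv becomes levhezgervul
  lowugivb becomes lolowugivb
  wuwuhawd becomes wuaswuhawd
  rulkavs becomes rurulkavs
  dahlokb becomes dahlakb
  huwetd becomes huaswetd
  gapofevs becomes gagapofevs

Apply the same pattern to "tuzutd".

tuaszutd

lowugivb and dahlokb both end in -b yet inflect differently (lolowugivb, dahlakb), so the final letter is not what conditions the rule; the second-to-last letter is.
"tuzutd" has second-to-last letter 't'. The one such stem in the data (huwetd → huaswetd) inserts -as- after the first vowel (as does wuwuhawd), so the same rule applies.
So tuzutd → tuaszutd.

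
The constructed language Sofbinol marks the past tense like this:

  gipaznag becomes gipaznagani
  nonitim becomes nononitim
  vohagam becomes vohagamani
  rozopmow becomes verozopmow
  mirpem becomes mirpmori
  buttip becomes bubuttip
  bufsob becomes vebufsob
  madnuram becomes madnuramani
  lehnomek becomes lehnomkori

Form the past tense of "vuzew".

vuzwori

mirpem and vohagam both end in -m yet inflect differently (mirpmori, vohagamani), so the final letter is not what conditions the rule; the last vowel is.
"vuzew" has last vowel 'e'. The stems whose last vowel is 'e' (mirpem → mirpmori, lehnomek → lehnomkori) delete the last vowel and add -ori.
So vuzew → vuzwori.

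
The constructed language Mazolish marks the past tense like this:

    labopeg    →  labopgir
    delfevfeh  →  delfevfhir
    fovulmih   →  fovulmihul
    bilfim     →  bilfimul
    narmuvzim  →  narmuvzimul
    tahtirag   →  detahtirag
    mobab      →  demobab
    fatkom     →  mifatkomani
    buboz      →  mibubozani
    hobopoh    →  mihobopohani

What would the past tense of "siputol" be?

misiputolani

delfevfeh and fovulmih both end in -h yet inflect differently (delfevfhir, fovulmihul), so the final letter is not what conditions the rule; the last vowel is.
"siputol" has last vowel 'o'. The stems whose last vowel is 'o' (fatkom → mifatkomani, buboz → mibubozani, hobopoh → mihobopohani) add mi- … -ani around the stem.
So siputol → misiputolani.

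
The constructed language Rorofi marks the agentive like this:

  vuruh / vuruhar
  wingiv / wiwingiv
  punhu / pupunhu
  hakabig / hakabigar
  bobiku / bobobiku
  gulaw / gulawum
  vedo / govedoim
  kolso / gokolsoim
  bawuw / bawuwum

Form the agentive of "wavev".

wawavev

bawuw and vuruh both have last vowel 'u' yet inflect differently (bawuwum, vuruhar), so the last vowel is not what conditions the rule; the final letter is.
"wavev" ends in -v. The one such stem in the data (wingiv → wiwingiv) repeats the first consonant+vowel as a prefix (as do bobiku, punhu), so the same rule applies.
So wavev → wawavev.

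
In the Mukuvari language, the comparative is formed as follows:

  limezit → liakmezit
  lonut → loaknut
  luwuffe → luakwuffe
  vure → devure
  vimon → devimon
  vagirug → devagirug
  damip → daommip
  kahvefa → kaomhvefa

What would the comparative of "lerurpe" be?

luwuffe and vure both end in -e yet inflect differently (luakwuffe, devure), so the final letter is not what conditions the rule; the first letter is.
"lerurpe" begins with l-. The stems beginning with l- (limezit → liakmezit, lonut → loaknut, luwuffe → luakwuffe) insert -ak- after the first vowel.
So lerurpe → leakrurpe.

leakrurpe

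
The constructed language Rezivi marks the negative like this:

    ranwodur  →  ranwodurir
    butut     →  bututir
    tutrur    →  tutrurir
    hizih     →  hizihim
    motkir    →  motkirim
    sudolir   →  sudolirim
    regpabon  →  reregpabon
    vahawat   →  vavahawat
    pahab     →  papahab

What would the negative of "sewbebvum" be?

sewbebvumir

ranwodur and motkir both end in -r yet inflect differently (ranwodurir, motkirim), so the final letter is not what conditions the rule; the last vowel is.
"sewbebvum" has last vowel 'u'. The stems whose last vowel is 'u' (ranwodur → ranwodurir, butut → bututir, tutrur → tutrurir) add -ir.
So sewbebvum → sewbebvumir.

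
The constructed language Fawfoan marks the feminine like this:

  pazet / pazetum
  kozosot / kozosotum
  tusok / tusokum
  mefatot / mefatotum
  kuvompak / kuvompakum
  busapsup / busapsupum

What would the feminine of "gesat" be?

Every pair shown (pazet → pazetum, kozosot → kozosotum, tusok → tusokum, …) follows the same rule: add -um.
So gesat → gesatum.

gesatum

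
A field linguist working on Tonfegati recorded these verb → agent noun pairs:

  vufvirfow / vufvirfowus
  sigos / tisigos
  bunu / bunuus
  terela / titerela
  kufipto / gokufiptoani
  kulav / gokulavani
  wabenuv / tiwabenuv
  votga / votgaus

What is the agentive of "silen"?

kulav and wabenuv both end in -v yet inflect differently (gokulavani, tiwabenuv), so the final letter is not what conditions the rule; the first letter is.
"silen" begins with s-. The one such stem in the data (sigos → tisigos) adds the prefix ti-, so the same rule applies.
So silen → tisilen.

tisilen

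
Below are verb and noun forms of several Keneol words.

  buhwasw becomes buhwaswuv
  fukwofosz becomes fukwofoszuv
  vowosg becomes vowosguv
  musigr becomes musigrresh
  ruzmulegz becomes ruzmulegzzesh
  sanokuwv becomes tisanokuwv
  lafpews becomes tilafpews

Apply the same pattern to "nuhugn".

fukwofosz and ruzmulegz both end in -z yet inflect differently (fukwofoszuv, ruzmulegzzesh), so the final letter is not what conditions the rule; the second-to-last letter is.
"nuhugn" has second-to-last letter 'g'. The stems whose second-to-last letter is 'g' (musigr → musigrresh, ruzmulegz → ruzmulegzzesh) double the final consonant and add -esh.
The other patterns: stems whose second-to-last letter is 's' add -uv; stems whose second-to-last letter is 'w' add the prefix ti-.
So nuhugn → nuhugnnesh.

nuhugnnesh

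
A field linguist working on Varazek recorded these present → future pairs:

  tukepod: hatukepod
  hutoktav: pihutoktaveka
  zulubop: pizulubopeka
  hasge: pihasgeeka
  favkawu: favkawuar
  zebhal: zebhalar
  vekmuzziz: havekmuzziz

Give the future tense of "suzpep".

pisuzpepeka

tukepod and zulubop both have last vowel 'o' yet inflect differently (hatukepod, pizulubopeka), so the last vowel is not what conditions the rule; the final letter is.
"suzpep" ends in -p. The one such stem in the data (zulubop → pizulubopeka) adds pi- … -eka around the stem, so the same rule applies.
The other patterns: stems ending in -l or -u add -ar; stems ending in -d or -z add the prefix ha-.
So suzpep → pisuzpepeka.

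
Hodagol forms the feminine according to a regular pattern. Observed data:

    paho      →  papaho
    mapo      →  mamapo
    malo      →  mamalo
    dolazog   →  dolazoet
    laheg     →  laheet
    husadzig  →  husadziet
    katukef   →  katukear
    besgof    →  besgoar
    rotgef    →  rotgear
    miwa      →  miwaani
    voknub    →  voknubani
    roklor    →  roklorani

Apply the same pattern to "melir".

paho and dolazog both have last vowel 'o' yet inflect differently (papaho, dolazoet), so the last vowel is not what conditions the rule; the final letter is.
"melir" ends in -r. The one such stem in the data (roklor → roklorani) adds -ani, so the same rule applies.
The other patterns: stems ending in -o repeat the first consonant+vowel as a prefix; stems ending in -g drop the final letter and add -et; stems ending in -f drop the final letter and add -ar.
So melir → melirani.

melirani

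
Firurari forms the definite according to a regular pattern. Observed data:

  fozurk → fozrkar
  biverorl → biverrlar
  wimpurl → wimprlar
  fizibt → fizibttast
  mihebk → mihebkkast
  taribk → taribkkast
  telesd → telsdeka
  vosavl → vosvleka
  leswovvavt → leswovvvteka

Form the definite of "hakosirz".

fozurk and mihebk both end in -k yet inflect differently (fozrkar, mihebkkast), so the final letter is not what conditions the rule; the second-to-last letter is.
"hakosirz" has second-to-last letter 'r'. The stems whose second-to-last letter is 'r' (fozurk → fozrkar, biverorl → biverrlar, wimpurl → wimprlar) delete the last vowel and add -ar.
So hakosirz → hakosrzar.

hakosrzar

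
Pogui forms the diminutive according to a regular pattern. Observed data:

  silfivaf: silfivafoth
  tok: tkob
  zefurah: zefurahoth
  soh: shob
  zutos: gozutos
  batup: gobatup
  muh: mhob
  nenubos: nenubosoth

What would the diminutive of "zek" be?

zkob

zutos and nenubos both end in -s yet inflect differently (gozutos, nenubosoth), so the final letter is not what conditions the rule; the number of vowels is.
"zek" has 1 vowel. The stems with 1 vowel (tok → tkob, muh → mhob, soh → shob) delete the last vowel and add -ob.
The other patterns: stems with 2 vowels add the prefix go-; stems with 3 vowels add -oth.
So zek → zkob.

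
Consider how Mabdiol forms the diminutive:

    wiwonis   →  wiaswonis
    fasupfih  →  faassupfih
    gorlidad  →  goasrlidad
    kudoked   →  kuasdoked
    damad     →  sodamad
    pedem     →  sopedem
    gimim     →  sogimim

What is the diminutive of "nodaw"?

"nodaw" has 2 vowels. The stems with 2 vowels (damad → sodamad, pedem → sopedem, gimim → sogimim) add the prefix so-.
The other pattern: stems with 3 vowels insert -as- after the first vowel.
So nodaw → sonodaw.

sonodaw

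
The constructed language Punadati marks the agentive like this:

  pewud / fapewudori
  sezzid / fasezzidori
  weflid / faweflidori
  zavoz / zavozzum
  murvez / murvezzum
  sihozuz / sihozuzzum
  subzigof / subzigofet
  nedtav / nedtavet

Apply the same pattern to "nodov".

pewud and sihozuz both have last vowel 'u' yet inflect differently (fapewudori, sihozuzzum), so the last vowel is not what conditions the rule; the final letter is.
"nodov" ends in -v. The one such stem in the data (nedtav → nedtavet) adds -et, so the same rule applies.
So nodov → nodovet.

nodovet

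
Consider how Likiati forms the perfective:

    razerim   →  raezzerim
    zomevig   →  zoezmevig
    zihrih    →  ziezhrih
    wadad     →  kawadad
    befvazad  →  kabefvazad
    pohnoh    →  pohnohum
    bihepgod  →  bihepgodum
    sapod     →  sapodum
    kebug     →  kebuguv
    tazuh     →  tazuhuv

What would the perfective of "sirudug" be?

zihrih and pohnoh both end in -h yet inflect differently (ziezhrih, pohnohum), so the final letter is not what conditions the rule; the last vowel is.
"sirudug" has last vowel 'u'. The stems whose last vowel is 'u' (kebug → kebuguv, tazuh → tazuhuv) add -uv.
The other patterns: stems whose last vowel is 'i' insert -ez- after the first vowel; stems whose last vowel is 'a' add the prefix ka-; stems whose last vowel is 'o' add -um.
So sirudug → siruduguv.

siruduguv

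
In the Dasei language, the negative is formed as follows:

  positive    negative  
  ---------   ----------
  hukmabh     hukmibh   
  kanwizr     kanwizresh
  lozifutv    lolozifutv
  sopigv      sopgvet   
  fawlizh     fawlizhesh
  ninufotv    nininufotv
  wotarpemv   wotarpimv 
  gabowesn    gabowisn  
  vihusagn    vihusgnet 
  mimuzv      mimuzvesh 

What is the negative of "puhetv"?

"puhetv" has second-to-last letter 't'. The stems whose second-to-last letter is 't' (ninufotv → nininufotv, lozifutv → lolozifutv) repeat the first consonant+vowel as a prefix.
So puhetv → pupuhetv.

pupuhetv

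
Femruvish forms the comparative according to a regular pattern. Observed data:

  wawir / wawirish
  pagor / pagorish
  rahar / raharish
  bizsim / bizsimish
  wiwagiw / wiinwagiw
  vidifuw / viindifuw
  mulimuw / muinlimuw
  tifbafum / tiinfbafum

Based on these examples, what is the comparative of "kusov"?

kusovish

bizsim and tifbafum both end in -m yet inflect differently (bizsimish, tiinfbafum), so the final letter is not what conditions the rule; the number of vowels is.
"kusov" has 2 vowels. The stems with 2 vowels (wawir → wawirish, pagor → pagorish, rahar → raharish) add -ish.
So kusov → kusovish.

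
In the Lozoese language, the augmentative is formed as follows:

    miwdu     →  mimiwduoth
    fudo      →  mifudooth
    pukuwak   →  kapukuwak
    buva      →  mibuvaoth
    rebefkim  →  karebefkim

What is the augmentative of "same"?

misameoth

pukuwak and buva both have last vowel 'a' yet inflect differently (kapukuwak, mibuvaoth), so the last vowel is not what conditions the rule; whether the stem ends in a vowel or a consonant is.
"same" ends in a vowel. The stems ending in a vowel (buva → mibuvaoth, miwdu → mimiwduoth, fudo → mifudooth) add mi- … -oth around the stem.
So same → misameoth.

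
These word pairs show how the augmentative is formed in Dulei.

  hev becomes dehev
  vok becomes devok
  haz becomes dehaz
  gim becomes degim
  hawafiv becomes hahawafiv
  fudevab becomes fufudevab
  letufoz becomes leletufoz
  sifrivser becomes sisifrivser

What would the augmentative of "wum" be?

dewum

hev and hawafiv both end in -v yet inflect differently (dehev, hahawafiv), so the final letter is not what conditions the rule; the number of vowels is.
"wum" has 1 vowel. The stems with 1 vowel (hev → dehev, vok → devok, haz → dehaz) add the prefix de-.
So wum → dewum.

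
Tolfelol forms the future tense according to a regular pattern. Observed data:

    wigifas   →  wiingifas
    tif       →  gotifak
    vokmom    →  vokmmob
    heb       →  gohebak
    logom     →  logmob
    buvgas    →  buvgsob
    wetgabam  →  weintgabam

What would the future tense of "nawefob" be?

nainwefob

"nawefob" has 3 vowels. The stems with 3 vowels (wetgabam → weintgabam, wigifas → wiingifas) insert -in- after the first vowel.
The other patterns: stems with 1 vowel add go- … -ak around the stem; stems with 2 vowels delete the last vowel and add -ob.
So nawefob → nainwefob.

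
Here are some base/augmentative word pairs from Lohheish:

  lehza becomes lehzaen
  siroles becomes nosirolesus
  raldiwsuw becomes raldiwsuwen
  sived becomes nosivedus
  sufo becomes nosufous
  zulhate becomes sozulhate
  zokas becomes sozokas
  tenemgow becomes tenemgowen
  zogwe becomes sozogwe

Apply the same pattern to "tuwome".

tuwomeen

zokas and siroles both end in -s yet inflect differently (sozokas, nosirolesus), so the final letter is not what conditions the rule; the first letter is.
"tuwome" begins with t-. The one such stem in the data (tenemgow → tenemgowen) adds -en, so the same rule applies.
The other patterns: stems beginning with z- add the prefix so-; stems beginning with s- add no- … -us around the stem.
So tuwome → tuwomeen.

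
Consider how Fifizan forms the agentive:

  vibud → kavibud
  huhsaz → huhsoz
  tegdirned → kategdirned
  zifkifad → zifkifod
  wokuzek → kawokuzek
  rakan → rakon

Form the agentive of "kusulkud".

kakusulkud

zifkifad and tegdirned both end in -d yet inflect differently (zifkifod, kategdirned), so the final letter is not what conditions the rule; the last vowel is.
"kusulkud" has last vowel 'u'. The one such stem in the data (vibud → kavibud) adds the prefix ka-, so the same rule applies.
So kusulkud → kakusulkud.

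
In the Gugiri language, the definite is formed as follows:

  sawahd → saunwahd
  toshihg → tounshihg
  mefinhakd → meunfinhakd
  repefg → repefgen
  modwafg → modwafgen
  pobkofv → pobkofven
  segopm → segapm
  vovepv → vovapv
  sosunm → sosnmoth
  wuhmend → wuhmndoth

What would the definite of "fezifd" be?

"fezifd" has second-to-last letter 'f'. The stems whose second-to-last letter is 'f' (repefg → repefgen, modwafg → modwafgen, pobkofv → pobkofven) add -en.
The other patterns: stems whose second-to-last letter is 'h' or 'k' insert -un- after the first vowel; stems whose second-to-last letter is 'p' change the last vowel to 'a'; stems whose second-to-last letter is 'n' delete the last vowel and add -oth.
So fezifd → fezifden.

fezifden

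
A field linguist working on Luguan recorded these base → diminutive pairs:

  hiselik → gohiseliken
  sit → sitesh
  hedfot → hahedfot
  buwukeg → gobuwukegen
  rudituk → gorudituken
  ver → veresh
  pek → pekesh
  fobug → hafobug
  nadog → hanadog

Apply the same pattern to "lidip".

sit and hedfot both end in -t yet inflect differently (sitesh, hahedfot), so the final letter is not what conditions the rule; the number of vowels is.
"lidip" has 2 vowels. The stems with 2 vowels (nadog → hanadog, fobug → hafobug, hedfot → hahedfot) add the prefix ha-.
The other patterns: stems with 1 vowel add -esh; stems with 3 vowels add go- … -en around the stem.
So lidip → halidip.

halidip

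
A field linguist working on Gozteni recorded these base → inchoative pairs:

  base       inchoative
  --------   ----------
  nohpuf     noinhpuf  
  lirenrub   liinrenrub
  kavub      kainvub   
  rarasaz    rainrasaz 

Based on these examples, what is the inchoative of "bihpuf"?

Every pair shown (nohpuf → noinhpuf, lirenrub → liinrenrub, kavub → kainvub, …) follows the same rule: insert -in- after the first vowel.
So bihpuf → biinhpuf.

biinhpuf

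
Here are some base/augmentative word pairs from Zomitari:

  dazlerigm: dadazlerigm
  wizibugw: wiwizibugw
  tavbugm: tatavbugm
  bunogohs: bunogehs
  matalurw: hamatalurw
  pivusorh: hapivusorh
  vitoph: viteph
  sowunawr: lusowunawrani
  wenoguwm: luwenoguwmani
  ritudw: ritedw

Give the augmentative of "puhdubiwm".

"puhdubiwm" has second-to-last letter 'w'. The stems whose second-to-last letter is 'w' (wenoguwm → luwenoguwmani, sowunawr → lusowunawrani) add lu- … -ani around the stem.
The other patterns: stems whose second-to-last letter is 'g' repeat the first consonant+vowel as a prefix; stems whose second-to-last letter is 'r' add the prefix ha-; stems whose second-to-last letter is 'd', 'h' or 'p' change the last vowel to 'e'.
So puhdubiwm → lupuhdubiwmani.

lupuhdubiwmani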